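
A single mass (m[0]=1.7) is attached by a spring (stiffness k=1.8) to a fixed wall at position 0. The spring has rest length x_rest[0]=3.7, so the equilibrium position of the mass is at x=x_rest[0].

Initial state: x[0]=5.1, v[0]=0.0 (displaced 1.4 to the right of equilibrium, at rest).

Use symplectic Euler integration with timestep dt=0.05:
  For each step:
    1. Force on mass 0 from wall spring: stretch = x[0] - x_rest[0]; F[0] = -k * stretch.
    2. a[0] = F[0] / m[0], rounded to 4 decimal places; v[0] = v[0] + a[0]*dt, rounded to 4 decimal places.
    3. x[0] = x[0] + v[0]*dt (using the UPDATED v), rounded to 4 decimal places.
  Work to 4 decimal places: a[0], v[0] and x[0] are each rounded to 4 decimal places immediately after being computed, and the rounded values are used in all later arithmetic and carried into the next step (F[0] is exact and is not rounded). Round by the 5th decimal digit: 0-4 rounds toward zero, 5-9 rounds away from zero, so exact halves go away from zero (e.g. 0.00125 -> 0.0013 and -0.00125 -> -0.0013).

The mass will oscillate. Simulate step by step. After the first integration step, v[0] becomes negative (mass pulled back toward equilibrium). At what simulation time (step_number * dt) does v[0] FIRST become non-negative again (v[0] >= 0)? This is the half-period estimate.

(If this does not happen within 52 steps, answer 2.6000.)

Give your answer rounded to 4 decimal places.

Step 0: x=[5.1000] v=[0.0000]
Step 1: x=[5.0963] v=[-0.0741]
Step 2: x=[5.0889] v=[-0.1480]
Step 3: x=[5.0778] v=[-0.2215]
Step 4: x=[5.0631] v=[-0.2944]
Step 5: x=[5.0448] v=[-0.3666]
Step 6: x=[5.0229] v=[-0.4378]
Step 7: x=[4.9975] v=[-0.5078]
Step 8: x=[4.9687] v=[-0.5765]
Step 9: x=[4.9365] v=[-0.6437]
Step 10: x=[4.9010] v=[-0.7092]
Step 11: x=[4.8624] v=[-0.7728]
Step 12: x=[4.8207] v=[-0.8343]
Step 13: x=[4.7760] v=[-0.8936]
Step 14: x=[4.7285] v=[-0.9506]
Step 15: x=[4.6782] v=[-1.0051]
Step 16: x=[4.6254] v=[-1.0569]
Step 17: x=[4.5701] v=[-1.1059]
Step 18: x=[4.5125] v=[-1.1520]
Step 19: x=[4.4528] v=[-1.1950]
Step 20: x=[4.3911] v=[-1.2349]
Step 21: x=[4.3275] v=[-1.2715]
Step 22: x=[4.2623] v=[-1.3047]
Step 23: x=[4.1956] v=[-1.3345]
Step 24: x=[4.1276] v=[-1.3607]
Step 25: x=[4.0584] v=[-1.3833]
Step 26: x=[3.9883] v=[-1.4023]
Step 27: x=[3.9174] v=[-1.4176]
Step 28: x=[3.8459] v=[-1.4291]
Step 29: x=[3.7741] v=[-1.4368]
Step 30: x=[3.7021] v=[-1.4407]
Step 31: x=[3.6301] v=[-1.4408]
Step 32: x=[3.5582] v=[-1.4371]
Step 33: x=[3.4867] v=[-1.4296]
Step 34: x=[3.4158] v=[-1.4183]
Step 35: x=[3.3456] v=[-1.4033]
Step 36: x=[3.2764] v=[-1.3845]
Step 37: x=[3.2083] v=[-1.3621]
Step 38: x=[3.1415] v=[-1.3361]
Step 39: x=[3.0762] v=[-1.3065]
Step 40: x=[3.0125] v=[-1.2735]
Step 41: x=[2.9506] v=[-1.2371]
Step 42: x=[2.8907] v=[-1.1974]
Step 43: x=[2.8330] v=[-1.1546]
Step 44: x=[2.7776] v=[-1.1087]
Step 45: x=[2.7246] v=[-1.0599]
Step 46: x=[2.6742] v=[-1.0083]
Step 47: x=[2.6265] v=[-0.9540]
Step 48: x=[2.5816] v=[-0.8972]
Step 49: x=[2.5397] v=[-0.8380]
Step 50: x=[2.5009] v=[-0.7766]
Step 51: x=[2.4652] v=[-0.7131]
Step 52: x=[2.4328] v=[-0.6477]
v[0] did not become non-negative within 52 steps; using fallback time=2.6000

Answer: 2.6000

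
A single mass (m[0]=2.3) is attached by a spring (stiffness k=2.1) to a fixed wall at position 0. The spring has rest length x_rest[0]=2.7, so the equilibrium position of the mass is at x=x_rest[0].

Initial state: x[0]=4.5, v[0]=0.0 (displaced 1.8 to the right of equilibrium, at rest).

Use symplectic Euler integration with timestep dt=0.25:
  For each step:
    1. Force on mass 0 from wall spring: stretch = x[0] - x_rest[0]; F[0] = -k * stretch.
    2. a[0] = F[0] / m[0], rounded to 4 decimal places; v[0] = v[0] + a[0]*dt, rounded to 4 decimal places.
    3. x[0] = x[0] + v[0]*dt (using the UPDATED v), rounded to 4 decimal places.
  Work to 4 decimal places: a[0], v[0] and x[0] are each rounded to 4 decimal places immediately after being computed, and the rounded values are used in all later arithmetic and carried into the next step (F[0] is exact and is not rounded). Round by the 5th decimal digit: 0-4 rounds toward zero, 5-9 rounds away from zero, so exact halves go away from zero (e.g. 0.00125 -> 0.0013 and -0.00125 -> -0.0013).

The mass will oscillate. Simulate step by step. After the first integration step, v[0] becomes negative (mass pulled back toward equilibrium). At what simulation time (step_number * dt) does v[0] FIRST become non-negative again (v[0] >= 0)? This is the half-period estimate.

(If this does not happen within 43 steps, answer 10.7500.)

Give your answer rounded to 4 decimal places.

Step 0: x=[4.5000] v=[0.0000]
Step 1: x=[4.3973] v=[-0.4109]
Step 2: x=[4.1977] v=[-0.7983]
Step 3: x=[3.9127] v=[-1.1402]
Step 4: x=[3.5585] v=[-1.4170]
Step 5: x=[3.1553] v=[-1.6130]
Step 6: x=[2.7261] v=[-1.7169]
Step 7: x=[2.2954] v=[-1.7229]
Step 8: x=[1.8878] v=[-1.6306]
Step 9: x=[1.5265] v=[-1.4452]
Step 10: x=[1.2322] v=[-1.1773]
Step 11: x=[1.0216] v=[-0.8423]
Step 12: x=[0.9068] v=[-0.4592]
Step 13: x=[0.8943] v=[-0.0499]
Step 14: x=[0.9849] v=[0.3623]
First v>=0 after going negative at step 14, time=3.5000

Answer: 3.5000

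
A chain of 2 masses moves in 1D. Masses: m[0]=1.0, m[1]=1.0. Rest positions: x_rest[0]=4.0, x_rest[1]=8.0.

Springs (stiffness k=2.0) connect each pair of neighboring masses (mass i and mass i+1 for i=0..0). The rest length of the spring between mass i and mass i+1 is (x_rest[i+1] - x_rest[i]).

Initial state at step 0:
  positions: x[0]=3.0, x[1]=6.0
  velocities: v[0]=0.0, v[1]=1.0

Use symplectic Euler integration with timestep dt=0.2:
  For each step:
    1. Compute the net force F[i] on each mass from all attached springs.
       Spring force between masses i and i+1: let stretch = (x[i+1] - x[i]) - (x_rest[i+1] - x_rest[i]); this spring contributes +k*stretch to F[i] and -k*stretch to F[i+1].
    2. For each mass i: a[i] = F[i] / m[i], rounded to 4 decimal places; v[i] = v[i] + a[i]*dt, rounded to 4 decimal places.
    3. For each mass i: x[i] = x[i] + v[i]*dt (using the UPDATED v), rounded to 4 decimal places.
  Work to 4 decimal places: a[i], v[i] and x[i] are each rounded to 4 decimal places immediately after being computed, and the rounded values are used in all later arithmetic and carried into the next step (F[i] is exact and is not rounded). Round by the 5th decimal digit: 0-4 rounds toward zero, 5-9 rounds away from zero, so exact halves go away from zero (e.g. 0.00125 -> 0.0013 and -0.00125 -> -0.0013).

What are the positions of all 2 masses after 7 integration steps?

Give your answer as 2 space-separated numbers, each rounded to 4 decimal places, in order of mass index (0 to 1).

Answer: 2.6126 7.7874

Derivation:
Step 0: x=[3.0000 6.0000] v=[0.0000 1.0000]
Step 1: x=[2.9200 6.2800] v=[-0.4000 1.4000]
Step 2: x=[2.7888 6.6112] v=[-0.6560 1.6560]
Step 3: x=[2.6434 6.9566] v=[-0.7270 1.7270]
Step 4: x=[2.5231 7.2769] v=[-0.6017 1.6017]
Step 5: x=[2.4631 7.5369] v=[-0.3002 1.3002]
Step 6: x=[2.4890 7.7110] v=[0.1293 0.8707]
Step 7: x=[2.6126 7.7874] v=[0.6181 0.3819]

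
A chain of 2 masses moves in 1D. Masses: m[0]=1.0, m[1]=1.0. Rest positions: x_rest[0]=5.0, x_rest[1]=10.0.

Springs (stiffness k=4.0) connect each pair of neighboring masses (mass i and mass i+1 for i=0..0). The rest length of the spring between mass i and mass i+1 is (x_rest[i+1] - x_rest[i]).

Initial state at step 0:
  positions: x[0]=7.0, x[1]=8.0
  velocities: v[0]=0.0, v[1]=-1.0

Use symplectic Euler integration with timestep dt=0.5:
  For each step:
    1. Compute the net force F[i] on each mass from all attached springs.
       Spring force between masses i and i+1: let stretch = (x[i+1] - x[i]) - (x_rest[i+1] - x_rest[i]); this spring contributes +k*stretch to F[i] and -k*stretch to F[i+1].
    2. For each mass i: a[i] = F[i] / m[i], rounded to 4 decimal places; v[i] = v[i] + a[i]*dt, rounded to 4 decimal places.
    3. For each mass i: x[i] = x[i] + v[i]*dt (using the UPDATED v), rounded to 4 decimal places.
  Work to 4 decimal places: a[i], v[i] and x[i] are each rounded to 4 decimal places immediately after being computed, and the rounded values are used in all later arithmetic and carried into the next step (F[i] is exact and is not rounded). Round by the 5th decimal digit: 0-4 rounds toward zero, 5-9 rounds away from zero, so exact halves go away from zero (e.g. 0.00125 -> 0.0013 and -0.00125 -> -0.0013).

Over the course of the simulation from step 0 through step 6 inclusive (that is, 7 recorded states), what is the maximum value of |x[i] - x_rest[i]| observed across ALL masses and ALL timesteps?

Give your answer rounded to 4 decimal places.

Answer: 3.5000

Derivation:
Step 0: x=[7.0000 8.0000] v=[0.0000 -1.0000]
Step 1: x=[3.0000 11.5000] v=[-8.0000 7.0000]
Step 2: x=[2.5000 11.5000] v=[-1.0000 0.0000]
Step 3: x=[6.0000 7.5000] v=[7.0000 -8.0000]
Step 4: x=[6.0000 7.0000] v=[0.0000 -1.0000]
Step 5: x=[2.0000 10.5000] v=[-8.0000 7.0000]
Step 6: x=[1.5000 10.5000] v=[-1.0000 0.0000]
Max displacement = 3.5000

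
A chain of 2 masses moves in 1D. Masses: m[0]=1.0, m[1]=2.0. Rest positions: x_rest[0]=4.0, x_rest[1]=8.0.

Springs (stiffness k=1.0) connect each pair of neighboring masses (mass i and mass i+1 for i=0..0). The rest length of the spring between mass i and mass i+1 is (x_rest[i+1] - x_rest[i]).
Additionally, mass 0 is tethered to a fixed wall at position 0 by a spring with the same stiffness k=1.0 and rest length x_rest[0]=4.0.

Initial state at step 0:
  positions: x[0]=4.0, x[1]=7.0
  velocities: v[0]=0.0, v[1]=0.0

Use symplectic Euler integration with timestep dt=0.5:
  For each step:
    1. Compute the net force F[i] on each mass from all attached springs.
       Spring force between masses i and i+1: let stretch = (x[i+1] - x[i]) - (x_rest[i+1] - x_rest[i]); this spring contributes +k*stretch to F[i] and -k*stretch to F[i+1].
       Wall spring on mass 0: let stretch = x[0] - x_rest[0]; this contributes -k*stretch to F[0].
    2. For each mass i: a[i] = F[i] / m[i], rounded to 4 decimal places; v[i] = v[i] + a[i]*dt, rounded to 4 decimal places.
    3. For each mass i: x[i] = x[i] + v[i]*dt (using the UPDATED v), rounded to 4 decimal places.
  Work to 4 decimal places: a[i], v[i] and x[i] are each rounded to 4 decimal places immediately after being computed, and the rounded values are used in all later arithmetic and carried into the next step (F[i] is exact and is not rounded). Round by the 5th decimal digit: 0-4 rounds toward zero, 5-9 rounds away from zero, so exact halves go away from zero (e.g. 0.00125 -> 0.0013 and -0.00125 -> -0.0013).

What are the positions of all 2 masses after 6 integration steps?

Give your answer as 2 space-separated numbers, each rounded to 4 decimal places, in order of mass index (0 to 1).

Answer: 4.1431 7.9143

Derivation:
Step 0: x=[4.0000 7.0000] v=[0.0000 0.0000]
Step 1: x=[3.7500 7.1250] v=[-0.5000 0.2500]
Step 2: x=[3.4063 7.3282] v=[-0.6875 0.4063]
Step 3: x=[3.1915 7.5412] v=[-0.4297 0.4259]
Step 4: x=[3.2662 7.7105] v=[0.1494 0.3385]
Step 5: x=[3.6355 7.8242] v=[0.7385 0.2274]
Step 6: x=[4.1431 7.9143] v=[1.0151 0.1802]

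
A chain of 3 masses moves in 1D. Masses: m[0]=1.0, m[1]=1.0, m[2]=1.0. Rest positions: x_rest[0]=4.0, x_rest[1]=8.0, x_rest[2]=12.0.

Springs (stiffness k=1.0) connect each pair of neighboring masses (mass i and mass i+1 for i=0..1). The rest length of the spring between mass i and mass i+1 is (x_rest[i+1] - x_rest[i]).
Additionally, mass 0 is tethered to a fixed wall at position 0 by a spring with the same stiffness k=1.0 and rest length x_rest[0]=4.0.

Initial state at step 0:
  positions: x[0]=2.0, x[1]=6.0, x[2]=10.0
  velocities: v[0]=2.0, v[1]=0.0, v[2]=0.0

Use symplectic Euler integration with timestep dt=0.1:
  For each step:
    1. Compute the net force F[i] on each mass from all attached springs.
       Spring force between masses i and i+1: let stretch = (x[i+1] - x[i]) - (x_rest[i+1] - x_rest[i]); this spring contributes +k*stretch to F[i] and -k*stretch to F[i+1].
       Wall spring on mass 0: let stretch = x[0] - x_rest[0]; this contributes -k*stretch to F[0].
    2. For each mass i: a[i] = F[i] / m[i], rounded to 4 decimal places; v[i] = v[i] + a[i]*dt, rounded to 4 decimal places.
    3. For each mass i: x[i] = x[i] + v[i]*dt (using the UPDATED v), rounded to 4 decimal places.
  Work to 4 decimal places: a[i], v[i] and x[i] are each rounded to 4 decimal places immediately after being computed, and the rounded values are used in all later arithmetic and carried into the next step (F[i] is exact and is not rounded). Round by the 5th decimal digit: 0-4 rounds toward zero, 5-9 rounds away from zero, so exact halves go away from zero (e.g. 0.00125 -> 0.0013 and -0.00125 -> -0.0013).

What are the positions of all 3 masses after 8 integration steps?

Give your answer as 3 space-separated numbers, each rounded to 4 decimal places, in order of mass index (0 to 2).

Step 0: x=[2.0000 6.0000 10.0000] v=[2.0000 0.0000 0.0000]
Step 1: x=[2.2200 6.0000 10.0000] v=[2.2000 0.0000 0.0000]
Step 2: x=[2.4556 6.0022 10.0000] v=[2.3560 0.0220 0.0000]
Step 3: x=[2.7021 6.0089 10.0000] v=[2.4651 0.0671 0.0002]
Step 4: x=[2.9547 6.0225 10.0001] v=[2.5256 0.1355 0.0011]
Step 5: x=[3.2084 6.0452 10.0004] v=[2.5369 0.2265 0.0033]
Step 6: x=[3.4584 6.0790 10.0012] v=[2.4997 0.3383 0.0078]
Step 7: x=[3.7000 6.1259 10.0028] v=[2.4159 0.4685 0.0156]
Step 8: x=[3.9289 6.1873 10.0056] v=[2.2885 0.6136 0.0279]

Answer: 3.9289 6.1873 10.0056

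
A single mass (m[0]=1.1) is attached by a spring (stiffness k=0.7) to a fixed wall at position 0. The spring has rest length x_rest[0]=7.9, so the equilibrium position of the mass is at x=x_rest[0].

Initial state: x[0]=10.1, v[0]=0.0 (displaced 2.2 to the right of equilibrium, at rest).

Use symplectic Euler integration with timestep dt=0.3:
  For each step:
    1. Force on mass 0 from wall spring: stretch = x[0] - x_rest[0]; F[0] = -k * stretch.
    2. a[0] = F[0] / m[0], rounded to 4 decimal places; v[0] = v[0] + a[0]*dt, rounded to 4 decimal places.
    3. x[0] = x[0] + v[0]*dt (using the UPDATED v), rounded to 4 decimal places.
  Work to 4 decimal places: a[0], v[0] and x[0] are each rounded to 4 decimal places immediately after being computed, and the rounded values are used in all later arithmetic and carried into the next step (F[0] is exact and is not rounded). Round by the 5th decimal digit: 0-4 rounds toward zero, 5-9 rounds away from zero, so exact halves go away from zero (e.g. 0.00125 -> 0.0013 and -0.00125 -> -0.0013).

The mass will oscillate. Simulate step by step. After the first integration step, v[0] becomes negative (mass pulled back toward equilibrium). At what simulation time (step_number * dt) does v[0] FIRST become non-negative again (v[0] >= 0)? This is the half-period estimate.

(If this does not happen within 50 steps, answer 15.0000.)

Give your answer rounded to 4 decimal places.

Answer: 4.2000

Derivation:
Step 0: x=[10.1000] v=[0.0000]
Step 1: x=[9.9740] v=[-0.4200]
Step 2: x=[9.7292] v=[-0.8159]
Step 3: x=[9.3797] v=[-1.1651]
Step 4: x=[8.9454] v=[-1.4476]
Step 5: x=[8.4512] v=[-1.6472]
Step 6: x=[7.9255] v=[-1.7524]
Step 7: x=[7.3983] v=[-1.7573]
Step 8: x=[6.8999] v=[-1.6615]
Step 9: x=[6.4587] v=[-1.4706]
Step 10: x=[6.1001] v=[-1.1954]
Step 11: x=[5.8446] v=[-0.8518]
Step 12: x=[5.7068] v=[-0.4594]
Step 13: x=[5.6946] v=[-0.0407]
Step 14: x=[5.8087] v=[0.3803]
First v>=0 after going negative at step 14, time=4.2000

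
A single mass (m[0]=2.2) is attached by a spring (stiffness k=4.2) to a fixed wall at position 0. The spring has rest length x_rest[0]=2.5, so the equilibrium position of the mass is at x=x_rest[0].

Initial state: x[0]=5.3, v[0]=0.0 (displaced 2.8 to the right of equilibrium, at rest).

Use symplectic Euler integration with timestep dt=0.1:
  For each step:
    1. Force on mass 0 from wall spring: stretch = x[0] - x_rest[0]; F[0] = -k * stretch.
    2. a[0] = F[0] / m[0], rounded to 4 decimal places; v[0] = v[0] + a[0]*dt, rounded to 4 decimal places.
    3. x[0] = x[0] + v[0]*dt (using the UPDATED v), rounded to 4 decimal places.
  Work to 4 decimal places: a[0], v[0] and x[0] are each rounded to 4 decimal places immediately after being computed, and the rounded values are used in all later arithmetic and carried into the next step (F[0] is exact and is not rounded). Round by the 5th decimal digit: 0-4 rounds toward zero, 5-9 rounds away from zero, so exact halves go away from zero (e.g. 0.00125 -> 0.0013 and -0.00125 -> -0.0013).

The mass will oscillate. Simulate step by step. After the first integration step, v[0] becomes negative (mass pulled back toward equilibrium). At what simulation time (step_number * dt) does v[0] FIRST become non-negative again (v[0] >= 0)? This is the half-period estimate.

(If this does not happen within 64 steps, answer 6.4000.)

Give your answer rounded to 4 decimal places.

Answer: 2.3000

Derivation:
Step 0: x=[5.3000] v=[0.0000]
Step 1: x=[5.2465] v=[-0.5346]
Step 2: x=[5.1406] v=[-1.0589]
Step 3: x=[4.9843] v=[-1.5630]
Step 4: x=[4.7806] v=[-2.0373]
Step 5: x=[4.5333] v=[-2.4727]
Step 6: x=[4.2472] v=[-2.8609]
Step 7: x=[3.9278] v=[-3.1945]
Step 8: x=[3.5811] v=[-3.4671]
Step 9: x=[3.2138] v=[-3.6735]
Step 10: x=[2.8328] v=[-3.8098]
Step 11: x=[2.4455] v=[-3.8733]
Step 12: x=[2.0592] v=[-3.8629]
Step 13: x=[1.6813] v=[-3.7788]
Step 14: x=[1.3191] v=[-3.6225]
Step 15: x=[0.9794] v=[-3.3971]
Step 16: x=[0.6687] v=[-3.1068]
Step 17: x=[0.3930] v=[-2.7572]
Step 18: x=[0.1575] v=[-2.3550]
Step 19: x=[-0.0333] v=[-1.9078]
Step 20: x=[-0.1757] v=[-1.4242]
Step 21: x=[-0.2670] v=[-0.9134]
Step 22: x=[-0.3055] v=[-0.3852]
Step 23: x=[-0.2905] v=[0.1504]
First v>=0 after going negative at step 23, time=2.3000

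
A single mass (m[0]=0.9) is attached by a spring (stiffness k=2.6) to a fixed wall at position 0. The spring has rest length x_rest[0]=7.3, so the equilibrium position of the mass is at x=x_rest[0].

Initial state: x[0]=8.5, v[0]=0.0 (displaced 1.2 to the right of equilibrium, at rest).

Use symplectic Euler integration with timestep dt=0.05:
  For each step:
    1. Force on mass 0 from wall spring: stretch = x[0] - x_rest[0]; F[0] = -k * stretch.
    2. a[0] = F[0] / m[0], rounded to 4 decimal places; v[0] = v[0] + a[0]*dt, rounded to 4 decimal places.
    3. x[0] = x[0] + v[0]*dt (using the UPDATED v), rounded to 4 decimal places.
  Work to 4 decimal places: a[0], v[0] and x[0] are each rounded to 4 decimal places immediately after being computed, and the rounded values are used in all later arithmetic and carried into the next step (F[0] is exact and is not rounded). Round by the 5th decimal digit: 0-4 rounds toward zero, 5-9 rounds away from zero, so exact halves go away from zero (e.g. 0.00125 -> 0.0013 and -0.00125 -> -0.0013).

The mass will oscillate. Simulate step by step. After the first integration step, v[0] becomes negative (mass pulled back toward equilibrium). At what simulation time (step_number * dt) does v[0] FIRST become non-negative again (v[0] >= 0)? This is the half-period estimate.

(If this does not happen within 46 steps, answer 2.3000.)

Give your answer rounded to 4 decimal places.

Step 0: x=[8.5000] v=[0.0000]
Step 1: x=[8.4913] v=[-0.1733]
Step 2: x=[8.4740] v=[-0.3454]
Step 3: x=[8.4483] v=[-0.5150]
Step 4: x=[8.4143] v=[-0.6809]
Step 5: x=[8.3722] v=[-0.8419]
Step 6: x=[8.3224] v=[-0.9968]
Step 7: x=[8.2652] v=[-1.1445]
Step 8: x=[8.2010] v=[-1.2839]
Step 9: x=[8.1303] v=[-1.4140]
Step 10: x=[8.0536] v=[-1.5339]
Step 11: x=[7.9715] v=[-1.6428]
Step 12: x=[7.8845] v=[-1.7398]
Step 13: x=[7.7933] v=[-1.8242]
Step 14: x=[7.6985] v=[-1.8955]
Step 15: x=[7.6008] v=[-1.9531]
Step 16: x=[7.5010] v=[-1.9966]
Step 17: x=[7.3997] v=[-2.0256]
Step 18: x=[7.2977] v=[-2.0400]
Step 19: x=[7.1957] v=[-2.0397]
Step 20: x=[7.0945] v=[-2.0246]
Step 21: x=[6.9948] v=[-1.9949]
Step 22: x=[6.8973] v=[-1.9508]
Step 23: x=[6.8027] v=[-1.8926]
Step 24: x=[6.7117] v=[-1.8208]
Step 25: x=[6.6249] v=[-1.7358]
Step 26: x=[6.5430] v=[-1.6383]
Step 27: x=[6.4666] v=[-1.5290]
Step 28: x=[6.3962] v=[-1.4086]
Step 29: x=[6.3323] v=[-1.2781]
Step 30: x=[6.2754] v=[-1.1383]
Step 31: x=[6.2259] v=[-0.9903]
Step 32: x=[6.1841] v=[-0.8352]
Step 33: x=[6.1504] v=[-0.6740]
Step 34: x=[6.1250] v=[-0.5079]
Step 35: x=[6.1081] v=[-0.3382]
Step 36: x=[6.0998] v=[-0.1660]
Step 37: x=[6.1002] v=[0.0074]
First v>=0 after going negative at step 37, time=1.8500

Answer: 1.8500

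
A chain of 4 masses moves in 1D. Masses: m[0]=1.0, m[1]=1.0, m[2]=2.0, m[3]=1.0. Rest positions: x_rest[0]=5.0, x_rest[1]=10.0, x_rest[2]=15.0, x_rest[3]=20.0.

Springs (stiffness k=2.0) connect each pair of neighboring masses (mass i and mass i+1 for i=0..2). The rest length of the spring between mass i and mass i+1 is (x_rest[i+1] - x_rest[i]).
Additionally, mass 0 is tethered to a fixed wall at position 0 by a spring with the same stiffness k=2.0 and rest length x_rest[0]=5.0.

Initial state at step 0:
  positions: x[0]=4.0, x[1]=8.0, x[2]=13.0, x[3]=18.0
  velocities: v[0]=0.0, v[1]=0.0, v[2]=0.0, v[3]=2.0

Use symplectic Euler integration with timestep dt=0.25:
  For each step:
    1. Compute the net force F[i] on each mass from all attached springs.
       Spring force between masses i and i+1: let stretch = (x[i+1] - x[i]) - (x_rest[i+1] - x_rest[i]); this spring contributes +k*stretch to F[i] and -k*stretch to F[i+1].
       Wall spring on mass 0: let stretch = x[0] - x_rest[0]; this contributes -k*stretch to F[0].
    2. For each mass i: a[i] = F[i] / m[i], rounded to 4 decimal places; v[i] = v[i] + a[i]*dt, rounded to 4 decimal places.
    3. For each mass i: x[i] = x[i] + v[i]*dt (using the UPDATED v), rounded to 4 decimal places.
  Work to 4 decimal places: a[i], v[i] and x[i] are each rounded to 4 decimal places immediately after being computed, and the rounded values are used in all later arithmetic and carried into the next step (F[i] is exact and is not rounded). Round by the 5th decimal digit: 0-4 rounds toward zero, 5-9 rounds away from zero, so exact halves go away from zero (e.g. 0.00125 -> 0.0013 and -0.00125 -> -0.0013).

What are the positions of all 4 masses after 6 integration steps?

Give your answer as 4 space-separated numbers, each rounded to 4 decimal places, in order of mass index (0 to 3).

Answer: 4.5860 9.3312 14.0675 19.4486

Derivation:
Step 0: x=[4.0000 8.0000 13.0000 18.0000] v=[0.0000 0.0000 0.0000 2.0000]
Step 1: x=[4.0000 8.1250 13.0000 18.5000] v=[0.0000 0.5000 0.0000 2.0000]
Step 2: x=[4.0156 8.3438 13.0391 18.9375] v=[0.0625 0.8750 0.1563 1.7500]
Step 3: x=[4.0703 8.6085 13.1534 19.2627] v=[0.2188 1.0586 0.4571 1.3008]
Step 4: x=[4.1835 8.8740 13.3655 19.4493] v=[0.4528 1.0620 0.8482 0.7462]
Step 5: x=[4.3601 9.1146 13.6771 19.5004] v=[0.7063 0.9625 1.2463 0.2043]
Step 6: x=[4.5860 9.3312 14.0675 19.4486] v=[0.9035 0.8665 1.5615 -0.2074]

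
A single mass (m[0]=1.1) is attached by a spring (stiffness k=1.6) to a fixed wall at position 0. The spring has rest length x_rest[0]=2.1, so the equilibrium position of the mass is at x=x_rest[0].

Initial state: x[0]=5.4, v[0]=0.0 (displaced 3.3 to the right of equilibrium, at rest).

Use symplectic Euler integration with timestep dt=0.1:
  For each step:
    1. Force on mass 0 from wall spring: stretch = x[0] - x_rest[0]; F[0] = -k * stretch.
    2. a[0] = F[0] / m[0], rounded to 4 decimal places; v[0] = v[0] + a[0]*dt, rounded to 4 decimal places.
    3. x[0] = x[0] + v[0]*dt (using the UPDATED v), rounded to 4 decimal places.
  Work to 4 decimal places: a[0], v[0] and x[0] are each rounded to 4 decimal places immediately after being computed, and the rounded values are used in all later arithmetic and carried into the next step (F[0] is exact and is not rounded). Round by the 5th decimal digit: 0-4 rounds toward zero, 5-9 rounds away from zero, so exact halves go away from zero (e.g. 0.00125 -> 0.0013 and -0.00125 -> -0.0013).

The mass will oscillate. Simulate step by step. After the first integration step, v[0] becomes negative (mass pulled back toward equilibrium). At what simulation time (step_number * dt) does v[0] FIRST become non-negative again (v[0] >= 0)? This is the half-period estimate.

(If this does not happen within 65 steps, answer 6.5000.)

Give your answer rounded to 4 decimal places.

Answer: 2.7000

Derivation:
Step 0: x=[5.4000] v=[0.0000]
Step 1: x=[5.3520] v=[-0.4800]
Step 2: x=[5.2567] v=[-0.9530]
Step 3: x=[5.1155] v=[-1.4122]
Step 4: x=[4.9304] v=[-1.8508]
Step 5: x=[4.7042] v=[-2.2625]
Step 6: x=[4.4401] v=[-2.6413]
Step 7: x=[4.1419] v=[-2.9817]
Step 8: x=[3.8140] v=[-3.2787]
Step 9: x=[3.4612] v=[-3.5280]
Step 10: x=[3.0886] v=[-3.7260]
Step 11: x=[2.7016] v=[-3.8698]
Step 12: x=[2.3059] v=[-3.9573]
Step 13: x=[1.9072] v=[-3.9873]
Step 14: x=[1.5113] v=[-3.9593]
Step 15: x=[1.1239] v=[-3.8737]
Step 16: x=[0.7507] v=[-3.7317]
Step 17: x=[0.3972] v=[-3.5354]
Step 18: x=[0.0684] v=[-3.2877]
Step 19: x=[-0.2308] v=[-2.9922]
Step 20: x=[-0.4961] v=[-2.6532]
Step 21: x=[-0.7237] v=[-2.2756]
Step 22: x=[-0.9102] v=[-1.8649]
Step 23: x=[-1.0529] v=[-1.4271]
Step 24: x=[-1.1498] v=[-0.9685]
Step 25: x=[-1.1994] v=[-0.4958]
Step 26: x=[-1.2010] v=[-0.0159]
Step 27: x=[-1.1546] v=[0.4643]
First v>=0 after going negative at step 27, time=2.7000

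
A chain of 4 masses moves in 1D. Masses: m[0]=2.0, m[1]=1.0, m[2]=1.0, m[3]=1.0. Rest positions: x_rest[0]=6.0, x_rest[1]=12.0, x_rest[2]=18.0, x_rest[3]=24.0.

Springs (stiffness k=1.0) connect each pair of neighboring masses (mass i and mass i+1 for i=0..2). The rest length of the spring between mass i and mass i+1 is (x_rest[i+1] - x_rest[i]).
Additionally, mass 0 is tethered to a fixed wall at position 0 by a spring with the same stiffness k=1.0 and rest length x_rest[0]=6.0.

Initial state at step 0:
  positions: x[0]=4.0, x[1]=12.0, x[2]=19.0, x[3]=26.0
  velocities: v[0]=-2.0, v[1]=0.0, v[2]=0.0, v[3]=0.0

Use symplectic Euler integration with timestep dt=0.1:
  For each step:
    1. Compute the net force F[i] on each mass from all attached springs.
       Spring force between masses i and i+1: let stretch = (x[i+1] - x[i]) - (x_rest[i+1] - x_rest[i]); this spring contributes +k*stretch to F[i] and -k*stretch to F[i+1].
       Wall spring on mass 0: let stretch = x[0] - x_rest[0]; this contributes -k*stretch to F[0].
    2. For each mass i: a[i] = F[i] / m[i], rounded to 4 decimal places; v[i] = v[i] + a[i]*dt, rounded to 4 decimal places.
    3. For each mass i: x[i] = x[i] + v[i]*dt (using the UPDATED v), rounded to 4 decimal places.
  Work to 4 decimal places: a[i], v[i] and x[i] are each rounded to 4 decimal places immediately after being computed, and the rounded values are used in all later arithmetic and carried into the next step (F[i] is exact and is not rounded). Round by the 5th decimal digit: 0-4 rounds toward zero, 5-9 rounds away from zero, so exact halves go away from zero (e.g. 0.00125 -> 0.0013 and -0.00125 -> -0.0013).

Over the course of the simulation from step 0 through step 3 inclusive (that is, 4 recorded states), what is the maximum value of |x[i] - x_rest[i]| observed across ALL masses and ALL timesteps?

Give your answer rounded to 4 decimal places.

Step 0: x=[4.0000 12.0000 19.0000 26.0000] v=[-2.0000 0.0000 0.0000 0.0000]
Step 1: x=[3.8200 11.9900 19.0000 25.9900] v=[-1.8000 -0.1000 0.0000 -0.1000]
Step 2: x=[3.6618 11.9684 18.9998 25.9701] v=[-1.5825 -0.2160 -0.0020 -0.1990]
Step 3: x=[3.5268 11.9341 18.9990 25.9405] v=[-1.3503 -0.3435 -0.0081 -0.2960]
Max displacement = 2.4732

Answer: 2.4732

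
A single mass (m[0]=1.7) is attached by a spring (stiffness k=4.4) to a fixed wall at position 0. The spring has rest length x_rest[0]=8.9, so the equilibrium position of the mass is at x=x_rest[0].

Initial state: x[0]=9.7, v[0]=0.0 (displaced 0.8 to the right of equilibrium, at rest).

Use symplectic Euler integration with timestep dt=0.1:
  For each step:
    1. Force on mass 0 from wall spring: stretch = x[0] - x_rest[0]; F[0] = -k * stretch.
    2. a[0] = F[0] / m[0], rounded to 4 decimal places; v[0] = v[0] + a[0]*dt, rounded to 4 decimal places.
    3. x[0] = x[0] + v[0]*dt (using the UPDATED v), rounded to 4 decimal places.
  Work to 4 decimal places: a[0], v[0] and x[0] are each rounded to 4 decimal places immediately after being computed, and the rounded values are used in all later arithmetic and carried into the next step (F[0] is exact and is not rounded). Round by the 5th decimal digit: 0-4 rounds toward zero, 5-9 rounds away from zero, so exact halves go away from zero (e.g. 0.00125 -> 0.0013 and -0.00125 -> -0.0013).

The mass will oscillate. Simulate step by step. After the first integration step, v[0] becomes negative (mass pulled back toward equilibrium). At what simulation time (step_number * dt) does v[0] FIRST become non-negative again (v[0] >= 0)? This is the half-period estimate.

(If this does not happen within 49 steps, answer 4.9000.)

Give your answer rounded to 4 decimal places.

Step 0: x=[9.7000] v=[0.0000]
Step 1: x=[9.6793] v=[-0.2071]
Step 2: x=[9.6384] v=[-0.4088]
Step 3: x=[9.5784] v=[-0.5999]
Step 4: x=[9.5009] v=[-0.7755]
Step 5: x=[9.4078] v=[-0.9310]
Step 6: x=[9.3016] v=[-1.0624]
Step 7: x=[9.1850] v=[-1.1663]
Step 8: x=[9.0610] v=[-1.2401]
Step 9: x=[8.9328] v=[-1.2818]
Step 10: x=[8.8038] v=[-1.2903]
Step 11: x=[8.6773] v=[-1.2654]
Step 12: x=[8.5565] v=[-1.2078]
Step 13: x=[8.4446] v=[-1.1189]
Step 14: x=[8.3445] v=[-1.0010]
Step 15: x=[8.2588] v=[-0.8572]
Step 16: x=[8.1897] v=[-0.6912]
Step 17: x=[8.1390] v=[-0.5074]
Step 18: x=[8.1080] v=[-0.3104]
Step 19: x=[8.0975] v=[-0.1054]
Step 20: x=[8.1077] v=[0.1023]
First v>=0 after going negative at step 20, time=2.0000

Answer: 2.0000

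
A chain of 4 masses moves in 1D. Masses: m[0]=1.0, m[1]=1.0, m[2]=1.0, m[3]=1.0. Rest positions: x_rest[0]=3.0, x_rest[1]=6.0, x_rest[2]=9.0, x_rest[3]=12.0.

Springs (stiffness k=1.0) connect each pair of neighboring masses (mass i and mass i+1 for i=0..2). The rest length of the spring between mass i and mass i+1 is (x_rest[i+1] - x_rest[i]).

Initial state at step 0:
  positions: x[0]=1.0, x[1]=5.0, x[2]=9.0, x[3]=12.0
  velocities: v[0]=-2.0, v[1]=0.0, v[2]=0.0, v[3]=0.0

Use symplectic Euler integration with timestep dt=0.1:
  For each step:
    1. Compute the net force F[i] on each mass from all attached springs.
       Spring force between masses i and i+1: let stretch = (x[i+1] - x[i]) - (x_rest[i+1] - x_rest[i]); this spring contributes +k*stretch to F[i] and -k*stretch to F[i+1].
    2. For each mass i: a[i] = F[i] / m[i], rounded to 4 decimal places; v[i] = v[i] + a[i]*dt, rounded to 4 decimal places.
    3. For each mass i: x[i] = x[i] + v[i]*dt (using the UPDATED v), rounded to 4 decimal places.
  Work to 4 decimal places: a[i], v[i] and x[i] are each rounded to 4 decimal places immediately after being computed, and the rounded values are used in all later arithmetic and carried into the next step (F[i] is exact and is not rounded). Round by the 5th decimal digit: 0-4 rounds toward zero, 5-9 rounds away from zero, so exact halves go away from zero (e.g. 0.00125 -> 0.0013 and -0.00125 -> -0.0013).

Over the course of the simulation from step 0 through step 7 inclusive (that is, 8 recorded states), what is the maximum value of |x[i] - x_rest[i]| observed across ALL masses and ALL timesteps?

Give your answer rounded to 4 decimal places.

Answer: 3.0253

Derivation:
Step 0: x=[1.0000 5.0000 9.0000 12.0000] v=[-2.0000 0.0000 0.0000 0.0000]
Step 1: x=[0.8100 5.0000 8.9900 12.0000] v=[-1.9000 0.0000 -0.1000 0.0000]
Step 2: x=[0.6319 4.9980 8.9702 11.9999] v=[-1.7810 -0.0200 -0.1980 -0.0010]
Step 3: x=[0.4675 4.9921 8.9410 11.9995] v=[-1.6444 -0.0594 -0.2923 -0.0040]
Step 4: x=[0.3183 4.9804 8.9029 11.9985] v=[-1.4919 -0.1170 -0.3813 -0.0099]
Step 5: x=[0.1857 4.9613 8.8565 11.9966] v=[-1.3257 -0.1910 -0.4640 -0.0195]
Step 6: x=[0.0709 4.9334 8.8026 11.9933] v=[-1.1481 -0.2790 -0.5395 -0.0335]
Step 7: x=[-0.0253 4.8956 8.7419 11.9880] v=[-0.9619 -0.3783 -0.6074 -0.0526]
Max displacement = 3.0253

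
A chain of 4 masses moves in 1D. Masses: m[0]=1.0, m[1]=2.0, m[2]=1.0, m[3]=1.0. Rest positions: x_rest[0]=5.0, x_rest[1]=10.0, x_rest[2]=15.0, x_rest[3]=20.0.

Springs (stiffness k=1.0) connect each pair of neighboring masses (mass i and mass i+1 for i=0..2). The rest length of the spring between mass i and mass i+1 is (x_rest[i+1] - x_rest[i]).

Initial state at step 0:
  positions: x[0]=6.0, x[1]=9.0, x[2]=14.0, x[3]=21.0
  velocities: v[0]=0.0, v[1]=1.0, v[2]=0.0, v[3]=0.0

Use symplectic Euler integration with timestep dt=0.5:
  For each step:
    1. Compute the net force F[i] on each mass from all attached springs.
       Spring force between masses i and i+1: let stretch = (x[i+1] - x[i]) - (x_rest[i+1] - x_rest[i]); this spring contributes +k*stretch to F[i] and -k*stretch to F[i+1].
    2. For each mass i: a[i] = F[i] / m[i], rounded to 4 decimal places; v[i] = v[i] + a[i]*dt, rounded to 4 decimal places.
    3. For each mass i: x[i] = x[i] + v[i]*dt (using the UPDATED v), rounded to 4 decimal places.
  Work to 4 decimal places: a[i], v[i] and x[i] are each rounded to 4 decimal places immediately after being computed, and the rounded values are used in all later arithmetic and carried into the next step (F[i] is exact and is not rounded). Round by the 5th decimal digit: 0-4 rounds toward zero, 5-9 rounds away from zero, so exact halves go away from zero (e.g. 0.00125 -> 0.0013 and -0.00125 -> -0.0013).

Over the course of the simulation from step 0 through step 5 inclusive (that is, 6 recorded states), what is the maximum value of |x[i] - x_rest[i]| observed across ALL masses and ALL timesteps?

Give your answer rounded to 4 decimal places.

Step 0: x=[6.0000 9.0000 14.0000 21.0000] v=[0.0000 1.0000 0.0000 0.0000]
Step 1: x=[5.5000 9.7500 14.5000 20.5000] v=[-1.0000 1.5000 1.0000 -1.0000]
Step 2: x=[4.8125 10.5625 15.3125 19.7500] v=[-1.3750 1.6250 1.6250 -1.5000]
Step 3: x=[4.3125 11.2500 16.0469 19.1406] v=[-1.0000 1.3750 1.4688 -1.2188]
Step 4: x=[4.2969 11.6700 16.3555 19.0078] v=[-0.0313 0.8399 0.6172 -0.2657]
Step 5: x=[4.8746 11.7540 16.1558 19.4619] v=[1.1553 0.1680 -0.3994 0.9082]
Max displacement = 1.7540

Answer: 1.7540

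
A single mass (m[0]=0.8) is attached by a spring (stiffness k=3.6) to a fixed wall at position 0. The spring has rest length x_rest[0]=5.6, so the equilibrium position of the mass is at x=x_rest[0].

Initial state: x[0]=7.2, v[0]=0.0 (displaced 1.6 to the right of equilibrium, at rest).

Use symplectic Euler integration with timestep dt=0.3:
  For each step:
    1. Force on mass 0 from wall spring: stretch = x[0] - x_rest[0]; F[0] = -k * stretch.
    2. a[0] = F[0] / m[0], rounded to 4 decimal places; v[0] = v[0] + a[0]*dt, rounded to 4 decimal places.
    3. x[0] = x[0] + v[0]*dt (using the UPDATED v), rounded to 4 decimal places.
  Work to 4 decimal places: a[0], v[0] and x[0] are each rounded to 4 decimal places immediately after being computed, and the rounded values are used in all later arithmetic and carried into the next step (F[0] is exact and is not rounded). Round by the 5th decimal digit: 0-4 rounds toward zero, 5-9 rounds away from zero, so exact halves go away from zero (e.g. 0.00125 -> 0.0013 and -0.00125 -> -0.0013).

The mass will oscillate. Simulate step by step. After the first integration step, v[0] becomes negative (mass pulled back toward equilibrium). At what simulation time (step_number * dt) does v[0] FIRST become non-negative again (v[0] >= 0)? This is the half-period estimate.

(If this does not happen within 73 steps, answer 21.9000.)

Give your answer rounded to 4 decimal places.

Step 0: x=[7.2000] v=[0.0000]
Step 1: x=[6.5520] v=[-2.1600]
Step 2: x=[5.5184] v=[-3.4452]
Step 3: x=[4.5179] v=[-3.3350]
Step 4: x=[3.9556] v=[-1.8742]
Step 5: x=[4.0593] v=[0.3457]
First v>=0 after going negative at step 5, time=1.5000

Answer: 1.5000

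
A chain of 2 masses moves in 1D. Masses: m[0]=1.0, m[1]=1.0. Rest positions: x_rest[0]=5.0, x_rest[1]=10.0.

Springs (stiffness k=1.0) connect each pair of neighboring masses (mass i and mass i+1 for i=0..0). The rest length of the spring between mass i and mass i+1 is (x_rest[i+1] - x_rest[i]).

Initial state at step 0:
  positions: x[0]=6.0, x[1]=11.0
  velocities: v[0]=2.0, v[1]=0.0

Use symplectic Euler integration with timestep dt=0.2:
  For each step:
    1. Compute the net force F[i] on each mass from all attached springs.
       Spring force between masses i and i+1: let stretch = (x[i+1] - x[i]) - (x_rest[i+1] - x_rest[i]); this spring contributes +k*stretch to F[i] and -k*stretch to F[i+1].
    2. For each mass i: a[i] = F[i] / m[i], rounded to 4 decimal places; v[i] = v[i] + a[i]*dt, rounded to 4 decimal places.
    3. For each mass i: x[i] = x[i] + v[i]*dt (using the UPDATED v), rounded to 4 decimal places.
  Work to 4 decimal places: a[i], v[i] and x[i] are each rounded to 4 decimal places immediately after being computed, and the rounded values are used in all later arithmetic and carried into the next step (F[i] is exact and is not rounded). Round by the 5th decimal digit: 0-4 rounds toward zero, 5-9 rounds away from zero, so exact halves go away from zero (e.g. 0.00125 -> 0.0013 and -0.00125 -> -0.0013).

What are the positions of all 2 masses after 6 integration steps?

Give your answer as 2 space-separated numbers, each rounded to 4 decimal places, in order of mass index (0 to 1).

Answer: 7.9081 11.4919

Derivation:
Step 0: x=[6.0000 11.0000] v=[2.0000 0.0000]
Step 1: x=[6.4000 11.0000] v=[2.0000 0.0000]
Step 2: x=[6.7840 11.0160] v=[1.9200 0.0800]
Step 3: x=[7.1373 11.0627] v=[1.7664 0.2336]
Step 4: x=[7.4476 11.1524] v=[1.5515 0.4485]
Step 5: x=[7.7061 11.2939] v=[1.2925 0.7075]
Step 6: x=[7.9081 11.4919] v=[1.0101 0.9899]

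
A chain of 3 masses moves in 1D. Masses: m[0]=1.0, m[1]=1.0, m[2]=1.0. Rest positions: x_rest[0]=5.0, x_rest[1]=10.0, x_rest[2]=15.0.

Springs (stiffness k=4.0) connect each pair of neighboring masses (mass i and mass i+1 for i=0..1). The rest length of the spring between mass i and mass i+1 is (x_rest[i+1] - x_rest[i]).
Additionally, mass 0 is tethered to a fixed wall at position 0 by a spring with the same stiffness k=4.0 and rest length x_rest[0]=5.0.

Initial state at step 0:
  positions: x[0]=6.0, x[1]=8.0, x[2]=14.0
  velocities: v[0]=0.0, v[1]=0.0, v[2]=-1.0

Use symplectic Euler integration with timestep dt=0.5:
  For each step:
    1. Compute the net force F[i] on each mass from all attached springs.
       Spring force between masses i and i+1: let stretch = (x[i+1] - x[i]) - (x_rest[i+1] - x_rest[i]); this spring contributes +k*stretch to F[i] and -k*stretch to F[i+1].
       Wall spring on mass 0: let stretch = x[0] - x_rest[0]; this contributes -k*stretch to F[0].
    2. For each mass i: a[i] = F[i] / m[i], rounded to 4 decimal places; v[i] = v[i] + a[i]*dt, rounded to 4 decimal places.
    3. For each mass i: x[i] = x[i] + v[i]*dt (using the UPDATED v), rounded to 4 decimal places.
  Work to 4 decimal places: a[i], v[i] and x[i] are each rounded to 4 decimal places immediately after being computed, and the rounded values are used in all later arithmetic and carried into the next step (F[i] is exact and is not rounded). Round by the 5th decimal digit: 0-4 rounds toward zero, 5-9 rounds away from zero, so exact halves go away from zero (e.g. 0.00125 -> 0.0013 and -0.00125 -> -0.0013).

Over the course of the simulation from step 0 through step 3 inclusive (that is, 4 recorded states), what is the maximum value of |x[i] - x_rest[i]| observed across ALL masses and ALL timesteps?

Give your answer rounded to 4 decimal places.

Answer: 3.5000

Derivation:
Step 0: x=[6.0000 8.0000 14.0000] v=[0.0000 0.0000 -1.0000]
Step 1: x=[2.0000 12.0000 12.5000] v=[-8.0000 8.0000 -3.0000]
Step 2: x=[6.0000 6.5000 15.5000] v=[8.0000 -11.0000 6.0000]
Step 3: x=[4.5000 9.5000 14.5000] v=[-3.0000 6.0000 -2.0000]
Max displacement = 3.5000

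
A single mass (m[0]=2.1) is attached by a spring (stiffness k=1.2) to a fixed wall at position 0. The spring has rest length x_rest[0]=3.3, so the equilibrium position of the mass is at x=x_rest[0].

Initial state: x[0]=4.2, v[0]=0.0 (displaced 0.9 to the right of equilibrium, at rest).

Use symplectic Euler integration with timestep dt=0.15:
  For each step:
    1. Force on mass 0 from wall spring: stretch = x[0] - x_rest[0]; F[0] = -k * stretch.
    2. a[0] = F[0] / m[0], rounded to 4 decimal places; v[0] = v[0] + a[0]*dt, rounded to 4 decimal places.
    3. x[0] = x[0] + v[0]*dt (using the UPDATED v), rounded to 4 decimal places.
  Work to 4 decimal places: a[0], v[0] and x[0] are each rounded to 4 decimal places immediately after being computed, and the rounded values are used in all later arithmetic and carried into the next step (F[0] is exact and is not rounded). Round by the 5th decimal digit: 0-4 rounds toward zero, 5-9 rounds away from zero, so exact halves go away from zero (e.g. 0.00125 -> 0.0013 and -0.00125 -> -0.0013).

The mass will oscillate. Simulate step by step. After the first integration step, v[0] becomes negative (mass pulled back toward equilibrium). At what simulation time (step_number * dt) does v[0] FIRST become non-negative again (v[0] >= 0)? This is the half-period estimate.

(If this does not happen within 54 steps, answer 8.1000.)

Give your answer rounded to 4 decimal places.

Answer: 4.2000

Derivation:
Step 0: x=[4.2000] v=[0.0000]
Step 1: x=[4.1884] v=[-0.0771]
Step 2: x=[4.1654] v=[-0.1533]
Step 3: x=[4.1313] v=[-0.2275]
Step 4: x=[4.0865] v=[-0.2988]
Step 5: x=[4.0316] v=[-0.3662]
Step 6: x=[3.9673] v=[-0.4289]
Step 7: x=[3.8944] v=[-0.4861]
Step 8: x=[3.8138] v=[-0.5371]
Step 9: x=[3.7266] v=[-0.5811]
Step 10: x=[3.6339] v=[-0.6177]
Step 11: x=[3.5370] v=[-0.6463]
Step 12: x=[3.4370] v=[-0.6666]
Step 13: x=[3.3353] v=[-0.6783]
Step 14: x=[3.2331] v=[-0.6813]
Step 15: x=[3.1318] v=[-0.6756]
Step 16: x=[3.0326] v=[-0.6612]
Step 17: x=[2.9369] v=[-0.6383]
Step 18: x=[2.8458] v=[-0.6072]
Step 19: x=[2.7606] v=[-0.5683]
Step 20: x=[2.6823] v=[-0.5221]
Step 21: x=[2.6119] v=[-0.4692]
Step 22: x=[2.5504] v=[-0.4102]
Step 23: x=[2.4985] v=[-0.3460]
Step 24: x=[2.4569] v=[-0.2773]
Step 25: x=[2.4262] v=[-0.2050]
Step 26: x=[2.4067] v=[-0.1301]
Step 27: x=[2.3987] v=[-0.0535]
Step 28: x=[2.4023] v=[0.0238]
First v>=0 after going negative at step 28, time=4.2000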